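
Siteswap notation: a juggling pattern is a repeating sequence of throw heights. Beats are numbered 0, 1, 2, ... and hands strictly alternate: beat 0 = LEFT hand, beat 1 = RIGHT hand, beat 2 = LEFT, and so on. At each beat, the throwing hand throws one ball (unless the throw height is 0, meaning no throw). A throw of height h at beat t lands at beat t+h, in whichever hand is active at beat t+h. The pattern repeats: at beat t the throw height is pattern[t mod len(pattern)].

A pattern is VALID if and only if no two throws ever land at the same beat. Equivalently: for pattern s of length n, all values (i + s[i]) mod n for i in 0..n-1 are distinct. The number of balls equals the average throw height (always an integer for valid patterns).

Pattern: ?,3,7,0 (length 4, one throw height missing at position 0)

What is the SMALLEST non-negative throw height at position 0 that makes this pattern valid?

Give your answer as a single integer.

i=0: s[i]=? (unknown)
i=1: (1 + 3) mod 4 = 0
i=2: (2 + 7) mod 4 = 1
i=3: (3 + 0) mod 4 = 3
Known residues: [0, 1, 3]; need a permutation of 0..3, so missing residue r = 2
Need (0 + s) mod 4 = 2; smallest s = (2 - 0) mod 4 = 2

Answer: 2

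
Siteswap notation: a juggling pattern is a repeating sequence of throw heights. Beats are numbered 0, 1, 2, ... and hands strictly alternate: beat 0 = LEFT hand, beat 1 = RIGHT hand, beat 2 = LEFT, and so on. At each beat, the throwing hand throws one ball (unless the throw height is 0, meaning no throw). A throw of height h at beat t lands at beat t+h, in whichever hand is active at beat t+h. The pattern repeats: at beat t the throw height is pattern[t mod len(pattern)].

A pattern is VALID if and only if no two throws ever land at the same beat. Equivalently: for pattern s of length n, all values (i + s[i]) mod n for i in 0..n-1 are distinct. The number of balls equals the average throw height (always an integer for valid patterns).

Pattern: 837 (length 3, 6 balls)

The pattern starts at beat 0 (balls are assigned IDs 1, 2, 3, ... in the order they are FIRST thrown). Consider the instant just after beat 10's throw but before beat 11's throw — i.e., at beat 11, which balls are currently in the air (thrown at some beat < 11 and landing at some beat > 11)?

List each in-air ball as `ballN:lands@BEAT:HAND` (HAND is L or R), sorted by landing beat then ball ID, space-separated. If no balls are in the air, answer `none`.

Beat 0 (L): throw ball1 h=8 -> lands@8:L; in-air after throw: [b1@8:L]
Beat 1 (R): throw ball2 h=3 -> lands@4:L; in-air after throw: [b2@4:L b1@8:L]
Beat 2 (L): throw ball3 h=7 -> lands@9:R; in-air after throw: [b2@4:L b1@8:L b3@9:R]
Beat 3 (R): throw ball4 h=8 -> lands@11:R; in-air after throw: [b2@4:L b1@8:L b3@9:R b4@11:R]
Beat 4 (L): throw ball2 h=3 -> lands@7:R; in-air after throw: [b2@7:R b1@8:L b3@9:R b4@11:R]
Beat 5 (R): throw ball5 h=7 -> lands@12:L; in-air after throw: [b2@7:R b1@8:L b3@9:R b4@11:R b5@12:L]
Beat 6 (L): throw ball6 h=8 -> lands@14:L; in-air after throw: [b2@7:R b1@8:L b3@9:R b4@11:R b5@12:L b6@14:L]
Beat 7 (R): throw ball2 h=3 -> lands@10:L; in-air after throw: [b1@8:L b3@9:R b2@10:L b4@11:R b5@12:L b6@14:L]
Beat 8 (L): throw ball1 h=7 -> lands@15:R; in-air after throw: [b3@9:R b2@10:L b4@11:R b5@12:L b6@14:L b1@15:R]
Beat 9 (R): throw ball3 h=8 -> lands@17:R; in-air after throw: [b2@10:L b4@11:R b5@12:L b6@14:L b1@15:R b3@17:R]
Beat 10 (L): throw ball2 h=3 -> lands@13:R; in-air after throw: [b4@11:R b5@12:L b2@13:R b6@14:L b1@15:R b3@17:R]
Beat 11 (R): throw ball4 h=7 -> lands@18:L; in-air after throw: [b5@12:L b2@13:R b6@14:L b1@15:R b3@17:R b4@18:L]

Answer: ball5:lands@12:L ball2:lands@13:R ball6:lands@14:L ball1:lands@15:R ball3:lands@17:R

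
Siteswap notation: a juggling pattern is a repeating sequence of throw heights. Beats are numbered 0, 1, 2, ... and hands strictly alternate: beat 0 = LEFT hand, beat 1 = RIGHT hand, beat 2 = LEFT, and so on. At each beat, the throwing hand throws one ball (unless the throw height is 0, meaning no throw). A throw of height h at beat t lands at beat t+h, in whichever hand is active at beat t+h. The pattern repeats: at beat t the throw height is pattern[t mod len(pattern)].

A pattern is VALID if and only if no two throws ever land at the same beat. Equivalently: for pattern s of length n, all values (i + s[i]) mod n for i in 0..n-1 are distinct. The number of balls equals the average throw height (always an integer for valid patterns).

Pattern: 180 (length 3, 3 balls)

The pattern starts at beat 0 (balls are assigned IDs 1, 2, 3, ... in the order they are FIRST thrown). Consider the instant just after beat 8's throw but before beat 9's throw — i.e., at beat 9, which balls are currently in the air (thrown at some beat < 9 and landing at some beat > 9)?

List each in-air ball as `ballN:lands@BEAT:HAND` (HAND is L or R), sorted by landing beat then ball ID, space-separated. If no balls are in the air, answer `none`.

Answer: ball2:lands@12:L ball3:lands@15:R

Derivation:
Beat 0 (L): throw ball1 h=1 -> lands@1:R; in-air after throw: [b1@1:R]
Beat 1 (R): throw ball1 h=8 -> lands@9:R; in-air after throw: [b1@9:R]
Beat 3 (R): throw ball2 h=1 -> lands@4:L; in-air after throw: [b2@4:L b1@9:R]
Beat 4 (L): throw ball2 h=8 -> lands@12:L; in-air after throw: [b1@9:R b2@12:L]
Beat 6 (L): throw ball3 h=1 -> lands@7:R; in-air after throw: [b3@7:R b1@9:R b2@12:L]
Beat 7 (R): throw ball3 h=8 -> lands@15:R; in-air after throw: [b1@9:R b2@12:L b3@15:R]
Beat 9 (R): throw ball1 h=1 -> lands@10:L; in-air after throw: [b1@10:L b2@12:L b3@15:R]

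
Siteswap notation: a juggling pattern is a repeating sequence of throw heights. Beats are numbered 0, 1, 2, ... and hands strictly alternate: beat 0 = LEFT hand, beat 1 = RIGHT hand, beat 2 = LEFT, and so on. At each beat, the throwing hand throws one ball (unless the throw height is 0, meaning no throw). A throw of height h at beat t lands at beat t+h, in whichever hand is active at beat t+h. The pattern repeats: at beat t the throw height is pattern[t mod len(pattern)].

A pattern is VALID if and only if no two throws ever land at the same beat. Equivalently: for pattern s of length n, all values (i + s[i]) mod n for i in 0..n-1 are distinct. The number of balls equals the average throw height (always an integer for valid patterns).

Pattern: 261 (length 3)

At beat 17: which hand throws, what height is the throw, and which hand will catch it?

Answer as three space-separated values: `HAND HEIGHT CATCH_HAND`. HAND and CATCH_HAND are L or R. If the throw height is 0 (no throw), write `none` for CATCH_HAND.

Beat 17: 17 mod 2 = 1, so hand = R
Throw height = pattern[17 mod 3] = pattern[2] = 1
Lands at beat 17+1=18, 18 mod 2 = 0, so catch hand = L

Answer: R 1 L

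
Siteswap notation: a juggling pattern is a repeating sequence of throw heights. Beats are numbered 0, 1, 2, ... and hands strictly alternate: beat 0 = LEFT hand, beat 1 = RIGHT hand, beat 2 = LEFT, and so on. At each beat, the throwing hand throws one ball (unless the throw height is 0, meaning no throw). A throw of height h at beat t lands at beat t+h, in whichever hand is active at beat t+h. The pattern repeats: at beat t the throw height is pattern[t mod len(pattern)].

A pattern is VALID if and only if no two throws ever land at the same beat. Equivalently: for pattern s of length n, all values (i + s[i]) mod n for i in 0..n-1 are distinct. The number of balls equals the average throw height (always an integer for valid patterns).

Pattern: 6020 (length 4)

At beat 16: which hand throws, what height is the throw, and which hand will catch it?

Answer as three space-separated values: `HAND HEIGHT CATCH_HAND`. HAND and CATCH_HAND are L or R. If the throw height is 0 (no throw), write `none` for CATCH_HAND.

Beat 16: 16 mod 2 = 0, so hand = L
Throw height = pattern[16 mod 4] = pattern[0] = 6
Lands at beat 16+6=22, 22 mod 2 = 0, so catch hand = L

Answer: L 6 L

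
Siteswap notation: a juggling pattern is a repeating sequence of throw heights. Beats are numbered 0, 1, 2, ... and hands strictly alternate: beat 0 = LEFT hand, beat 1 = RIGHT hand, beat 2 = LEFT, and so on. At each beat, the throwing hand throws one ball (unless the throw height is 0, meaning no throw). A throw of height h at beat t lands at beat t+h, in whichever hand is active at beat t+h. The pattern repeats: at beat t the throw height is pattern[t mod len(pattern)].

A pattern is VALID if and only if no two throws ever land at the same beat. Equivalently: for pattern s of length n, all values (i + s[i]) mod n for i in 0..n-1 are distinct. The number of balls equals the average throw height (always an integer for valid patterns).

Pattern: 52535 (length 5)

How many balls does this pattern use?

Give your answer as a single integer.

Answer: 4

Derivation:
Pattern = [5, 2, 5, 3, 5], length n = 5
  position 0: throw height = 5, running sum = 5
  position 1: throw height = 2, running sum = 7
  position 2: throw height = 5, running sum = 12
  position 3: throw height = 3, running sum = 15
  position 4: throw height = 5, running sum = 20
Total sum = 20; balls = sum / n = 20 / 5 = 4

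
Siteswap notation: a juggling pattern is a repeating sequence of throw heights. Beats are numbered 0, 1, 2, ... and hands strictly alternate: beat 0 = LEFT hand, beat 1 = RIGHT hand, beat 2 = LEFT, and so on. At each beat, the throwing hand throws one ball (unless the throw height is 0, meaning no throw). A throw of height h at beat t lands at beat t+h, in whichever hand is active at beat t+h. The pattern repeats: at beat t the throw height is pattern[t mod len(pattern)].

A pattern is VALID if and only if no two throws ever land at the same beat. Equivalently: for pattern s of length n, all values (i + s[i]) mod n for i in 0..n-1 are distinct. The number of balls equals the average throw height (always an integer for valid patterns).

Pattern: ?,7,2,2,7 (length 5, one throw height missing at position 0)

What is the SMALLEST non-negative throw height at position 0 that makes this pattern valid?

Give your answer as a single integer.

i=0: s[i]=? (unknown)
i=1: (1 + 7) mod 5 = 3
i=2: (2 + 2) mod 5 = 4
i=3: (3 + 2) mod 5 = 0
i=4: (4 + 7) mod 5 = 1
Known residues: [0, 1, 3, 4]; need a permutation of 0..4, so missing residue r = 2
Need (0 + s) mod 5 = 2; smallest s = (2 - 0) mod 5 = 2

Answer: 2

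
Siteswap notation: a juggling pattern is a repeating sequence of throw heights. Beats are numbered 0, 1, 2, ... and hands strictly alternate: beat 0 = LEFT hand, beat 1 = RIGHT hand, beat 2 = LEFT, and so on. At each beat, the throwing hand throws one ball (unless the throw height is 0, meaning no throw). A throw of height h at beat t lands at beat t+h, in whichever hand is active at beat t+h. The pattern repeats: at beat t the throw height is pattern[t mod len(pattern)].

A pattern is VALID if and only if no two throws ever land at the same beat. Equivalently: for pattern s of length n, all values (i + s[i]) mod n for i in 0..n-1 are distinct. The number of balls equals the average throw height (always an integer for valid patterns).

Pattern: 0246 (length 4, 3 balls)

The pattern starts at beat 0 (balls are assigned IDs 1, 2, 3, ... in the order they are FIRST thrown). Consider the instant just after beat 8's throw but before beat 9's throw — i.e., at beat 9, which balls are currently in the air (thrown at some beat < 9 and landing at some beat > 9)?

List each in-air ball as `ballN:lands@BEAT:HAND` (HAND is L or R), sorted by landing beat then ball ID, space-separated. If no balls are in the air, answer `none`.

Answer: ball2:lands@10:L ball3:lands@13:R

Derivation:
Beat 1 (R): throw ball1 h=2 -> lands@3:R; in-air after throw: [b1@3:R]
Beat 2 (L): throw ball2 h=4 -> lands@6:L; in-air after throw: [b1@3:R b2@6:L]
Beat 3 (R): throw ball1 h=6 -> lands@9:R; in-air after throw: [b2@6:L b1@9:R]
Beat 5 (R): throw ball3 h=2 -> lands@7:R; in-air after throw: [b2@6:L b3@7:R b1@9:R]
Beat 6 (L): throw ball2 h=4 -> lands@10:L; in-air after throw: [b3@7:R b1@9:R b2@10:L]
Beat 7 (R): throw ball3 h=6 -> lands@13:R; in-air after throw: [b1@9:R b2@10:L b3@13:R]
Beat 9 (R): throw ball1 h=2 -> lands@11:R; in-air after throw: [b2@10:L b1@11:R b3@13:R]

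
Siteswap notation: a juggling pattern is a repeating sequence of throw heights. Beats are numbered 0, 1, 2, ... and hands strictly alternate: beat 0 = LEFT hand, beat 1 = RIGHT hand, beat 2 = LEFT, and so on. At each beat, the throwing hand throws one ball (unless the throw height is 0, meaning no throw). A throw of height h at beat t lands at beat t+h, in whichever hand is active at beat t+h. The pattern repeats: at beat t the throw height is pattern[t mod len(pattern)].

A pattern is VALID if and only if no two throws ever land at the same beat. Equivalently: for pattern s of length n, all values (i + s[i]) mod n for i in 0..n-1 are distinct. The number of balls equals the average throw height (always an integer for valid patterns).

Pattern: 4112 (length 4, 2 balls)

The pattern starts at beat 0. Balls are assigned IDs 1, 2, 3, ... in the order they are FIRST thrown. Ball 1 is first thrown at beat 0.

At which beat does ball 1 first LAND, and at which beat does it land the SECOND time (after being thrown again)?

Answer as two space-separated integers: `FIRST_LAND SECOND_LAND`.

Answer: 4 8

Derivation:
Beat 0 (L): throw ball1 h=4 -> lands@4:L; in-air after throw: [b1@4:L]
Beat 1 (R): throw ball2 h=1 -> lands@2:L; in-air after throw: [b2@2:L b1@4:L]
Beat 2 (L): throw ball2 h=1 -> lands@3:R; in-air after throw: [b2@3:R b1@4:L]
Beat 3 (R): throw ball2 h=2 -> lands@5:R; in-air after throw: [b1@4:L b2@5:R]
Beat 4 (L): throw ball1 h=4 -> lands@8:L; in-air after throw: [b2@5:R b1@8:L]
Beat 5 (R): throw ball2 h=1 -> lands@6:L; in-air after throw: [b2@6:L b1@8:L]
Beat 6 (L): throw ball2 h=1 -> lands@7:R; in-air after throw: [b2@7:R b1@8:L]
Beat 7 (R): throw ball2 h=2 -> lands@9:R; in-air after throw: [b1@8:L b2@9:R]
Beat 8 (L): throw ball1 h=4 -> lands@12:L; in-air after throw: [b2@9:R b1@12:L]
Ball 1: thrown@0 h=4 -> first land @4; rethrown@4 h=4 -> second land @8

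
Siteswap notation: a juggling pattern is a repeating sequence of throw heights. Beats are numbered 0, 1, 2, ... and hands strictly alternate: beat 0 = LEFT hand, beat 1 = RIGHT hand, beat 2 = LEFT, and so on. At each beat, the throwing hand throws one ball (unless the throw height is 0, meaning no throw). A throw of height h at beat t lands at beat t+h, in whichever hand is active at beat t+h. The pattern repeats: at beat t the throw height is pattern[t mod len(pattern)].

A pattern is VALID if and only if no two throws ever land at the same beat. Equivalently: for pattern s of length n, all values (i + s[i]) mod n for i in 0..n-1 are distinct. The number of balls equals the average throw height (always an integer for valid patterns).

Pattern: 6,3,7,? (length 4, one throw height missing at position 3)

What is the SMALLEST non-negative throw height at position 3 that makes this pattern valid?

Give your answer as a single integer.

Answer: 0

Derivation:
i=0: (0 + 6) mod 4 = 2
i=1: (1 + 3) mod 4 = 0
i=2: (2 + 7) mod 4 = 1
i=3: s[i]=? (unknown)
Known residues: [0, 1, 2]; need a permutation of 0..3, so missing residue r = 3
Need (3 + s) mod 4 = 3; smallest s = (3 - 3) mod 4 = 0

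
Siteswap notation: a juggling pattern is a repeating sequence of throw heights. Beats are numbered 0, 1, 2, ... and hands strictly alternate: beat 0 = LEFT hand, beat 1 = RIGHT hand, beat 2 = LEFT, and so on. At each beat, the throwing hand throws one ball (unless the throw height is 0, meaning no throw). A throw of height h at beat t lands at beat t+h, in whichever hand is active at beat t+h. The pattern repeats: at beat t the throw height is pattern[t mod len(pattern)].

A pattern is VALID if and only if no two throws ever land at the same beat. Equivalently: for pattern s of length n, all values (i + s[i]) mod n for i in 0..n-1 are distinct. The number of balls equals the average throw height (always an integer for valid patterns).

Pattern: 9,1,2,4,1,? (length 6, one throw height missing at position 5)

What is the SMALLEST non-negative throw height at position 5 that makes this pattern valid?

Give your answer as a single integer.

i=0: (0 + 9) mod 6 = 3
i=1: (1 + 1) mod 6 = 2
i=2: (2 + 2) mod 6 = 4
i=3: (3 + 4) mod 6 = 1
i=4: (4 + 1) mod 6 = 5
i=5: s[i]=? (unknown)
Known residues: [1, 2, 3, 4, 5]; need a permutation of 0..5, so missing residue r = 0
Need (5 + s) mod 6 = 0; smallest s = (0 - 5) mod 6 = 1

Answer: 1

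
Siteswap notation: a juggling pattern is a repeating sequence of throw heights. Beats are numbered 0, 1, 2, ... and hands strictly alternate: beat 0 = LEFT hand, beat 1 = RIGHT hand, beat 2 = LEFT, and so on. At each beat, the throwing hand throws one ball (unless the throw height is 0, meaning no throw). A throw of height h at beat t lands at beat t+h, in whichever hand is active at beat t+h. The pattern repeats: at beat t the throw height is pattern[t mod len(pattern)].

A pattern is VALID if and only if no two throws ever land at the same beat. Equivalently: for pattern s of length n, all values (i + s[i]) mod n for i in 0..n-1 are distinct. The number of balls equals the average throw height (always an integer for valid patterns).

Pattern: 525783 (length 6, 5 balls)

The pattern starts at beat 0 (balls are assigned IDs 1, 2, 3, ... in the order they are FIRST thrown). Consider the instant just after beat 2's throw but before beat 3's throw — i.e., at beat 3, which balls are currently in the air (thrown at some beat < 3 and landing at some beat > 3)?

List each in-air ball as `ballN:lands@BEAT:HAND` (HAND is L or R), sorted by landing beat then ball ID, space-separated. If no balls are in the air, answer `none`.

Answer: ball1:lands@5:R ball3:lands@7:R

Derivation:
Beat 0 (L): throw ball1 h=5 -> lands@5:R; in-air after throw: [b1@5:R]
Beat 1 (R): throw ball2 h=2 -> lands@3:R; in-air after throw: [b2@3:R b1@5:R]
Beat 2 (L): throw ball3 h=5 -> lands@7:R; in-air after throw: [b2@3:R b1@5:R b3@7:R]
Beat 3 (R): throw ball2 h=7 -> lands@10:L; in-air after throw: [b1@5:R b3@7:R b2@10:L]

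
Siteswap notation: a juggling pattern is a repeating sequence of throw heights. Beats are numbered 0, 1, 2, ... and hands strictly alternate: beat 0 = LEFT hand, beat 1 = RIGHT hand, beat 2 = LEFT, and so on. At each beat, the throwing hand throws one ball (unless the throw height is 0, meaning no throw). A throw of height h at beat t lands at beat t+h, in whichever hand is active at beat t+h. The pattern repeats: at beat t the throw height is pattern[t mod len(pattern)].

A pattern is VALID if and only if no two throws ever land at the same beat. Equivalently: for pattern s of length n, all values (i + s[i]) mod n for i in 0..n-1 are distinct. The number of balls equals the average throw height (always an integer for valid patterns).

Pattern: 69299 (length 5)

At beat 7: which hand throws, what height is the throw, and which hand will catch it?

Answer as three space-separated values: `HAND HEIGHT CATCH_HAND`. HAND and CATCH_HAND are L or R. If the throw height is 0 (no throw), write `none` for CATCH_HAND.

Beat 7: 7 mod 2 = 1, so hand = R
Throw height = pattern[7 mod 5] = pattern[2] = 2
Lands at beat 7+2=9, 9 mod 2 = 1, so catch hand = R

Answer: R 2 R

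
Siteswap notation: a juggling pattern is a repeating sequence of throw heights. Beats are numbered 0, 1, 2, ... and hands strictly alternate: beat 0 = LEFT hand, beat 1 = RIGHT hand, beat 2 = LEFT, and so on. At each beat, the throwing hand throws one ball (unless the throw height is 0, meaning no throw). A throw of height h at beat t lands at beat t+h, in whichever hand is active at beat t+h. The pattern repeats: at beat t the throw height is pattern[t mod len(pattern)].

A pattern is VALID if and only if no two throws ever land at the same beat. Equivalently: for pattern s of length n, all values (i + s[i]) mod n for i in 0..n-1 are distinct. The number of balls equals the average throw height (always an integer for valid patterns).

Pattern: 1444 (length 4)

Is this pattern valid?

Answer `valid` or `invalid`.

i=0: (i + s[i]) mod n = (0 + 1) mod 4 = 1
i=1: (i + s[i]) mod n = (1 + 4) mod 4 = 1
i=2: (i + s[i]) mod n = (2 + 4) mod 4 = 2
i=3: (i + s[i]) mod n = (3 + 4) mod 4 = 3
Residues: [1, 1, 2, 3], distinct: False

Answer: invalid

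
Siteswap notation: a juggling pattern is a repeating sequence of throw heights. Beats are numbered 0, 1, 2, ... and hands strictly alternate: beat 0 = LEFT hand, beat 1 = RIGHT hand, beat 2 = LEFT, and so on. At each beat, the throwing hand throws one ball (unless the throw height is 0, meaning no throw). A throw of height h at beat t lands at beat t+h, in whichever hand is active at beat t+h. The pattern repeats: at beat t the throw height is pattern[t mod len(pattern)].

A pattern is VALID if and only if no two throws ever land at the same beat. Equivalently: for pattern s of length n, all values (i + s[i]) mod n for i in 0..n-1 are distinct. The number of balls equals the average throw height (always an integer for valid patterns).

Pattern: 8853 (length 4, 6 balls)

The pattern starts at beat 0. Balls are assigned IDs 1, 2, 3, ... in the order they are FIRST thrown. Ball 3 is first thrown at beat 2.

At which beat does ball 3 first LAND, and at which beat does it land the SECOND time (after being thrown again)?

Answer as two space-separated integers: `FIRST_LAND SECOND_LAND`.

Beat 0 (L): throw ball1 h=8 -> lands@8:L; in-air after throw: [b1@8:L]
Beat 1 (R): throw ball2 h=8 -> lands@9:R; in-air after throw: [b1@8:L b2@9:R]
Beat 2 (L): throw ball3 h=5 -> lands@7:R; in-air after throw: [b3@7:R b1@8:L b2@9:R]
Beat 3 (R): throw ball4 h=3 -> lands@6:L; in-air after throw: [b4@6:L b3@7:R b1@8:L b2@9:R]
Beat 4 (L): throw ball5 h=8 -> lands@12:L; in-air after throw: [b4@6:L b3@7:R b1@8:L b2@9:R b5@12:L]
Beat 5 (R): throw ball6 h=8 -> lands@13:R; in-air after throw: [b4@6:L b3@7:R b1@8:L b2@9:R b5@12:L b6@13:R]
Beat 6 (L): throw ball4 h=5 -> lands@11:R; in-air after throw: [b3@7:R b1@8:L b2@9:R b4@11:R b5@12:L b6@13:R]
Beat 7 (R): throw ball3 h=3 -> lands@10:L; in-air after throw: [b1@8:L b2@9:R b3@10:L b4@11:R b5@12:L b6@13:R]
Beat 8 (L): throw ball1 h=8 -> lands@16:L; in-air after throw: [b2@9:R b3@10:L b4@11:R b5@12:L b6@13:R b1@16:L]
Beat 9 (R): throw ball2 h=8 -> lands@17:R; in-air after throw: [b3@10:L b4@11:R b5@12:L b6@13:R b1@16:L b2@17:R]
Beat 10 (L): throw ball3 h=5 -> lands@15:R; in-air after throw: [b4@11:R b5@12:L b6@13:R b3@15:R b1@16:L b2@17:R]
Ball 3: thrown@2 h=5 -> first land @7; rethrown@7 h=3 -> second land @10

Answer: 7 10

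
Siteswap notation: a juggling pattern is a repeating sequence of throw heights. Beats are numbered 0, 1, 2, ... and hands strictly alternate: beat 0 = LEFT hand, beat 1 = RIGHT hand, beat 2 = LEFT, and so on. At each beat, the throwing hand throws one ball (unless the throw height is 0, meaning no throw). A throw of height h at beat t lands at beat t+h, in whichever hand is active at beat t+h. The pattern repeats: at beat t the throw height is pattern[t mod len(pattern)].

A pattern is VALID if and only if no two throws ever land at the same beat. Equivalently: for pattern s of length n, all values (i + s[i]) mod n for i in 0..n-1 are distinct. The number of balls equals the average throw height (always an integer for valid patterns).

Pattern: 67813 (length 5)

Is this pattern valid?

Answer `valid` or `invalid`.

Answer: valid

Derivation:
i=0: (i + s[i]) mod n = (0 + 6) mod 5 = 1
i=1: (i + s[i]) mod n = (1 + 7) mod 5 = 3
i=2: (i + s[i]) mod n = (2 + 8) mod 5 = 0
i=3: (i + s[i]) mod n = (3 + 1) mod 5 = 4
i=4: (i + s[i]) mod n = (4 + 3) mod 5 = 2
Residues: [1, 3, 0, 4, 2], distinct: True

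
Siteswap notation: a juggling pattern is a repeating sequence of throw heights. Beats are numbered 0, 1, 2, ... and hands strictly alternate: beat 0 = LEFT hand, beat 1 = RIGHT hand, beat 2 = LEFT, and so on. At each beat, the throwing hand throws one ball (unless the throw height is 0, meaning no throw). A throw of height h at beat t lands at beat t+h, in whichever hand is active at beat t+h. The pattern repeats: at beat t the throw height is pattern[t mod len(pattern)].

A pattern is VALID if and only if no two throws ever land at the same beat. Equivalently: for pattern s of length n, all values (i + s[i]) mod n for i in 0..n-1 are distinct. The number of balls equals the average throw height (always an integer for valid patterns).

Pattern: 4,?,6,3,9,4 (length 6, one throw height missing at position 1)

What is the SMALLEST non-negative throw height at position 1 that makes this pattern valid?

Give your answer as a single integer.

i=0: (0 + 4) mod 6 = 4
i=1: s[i]=? (unknown)
i=2: (2 + 6) mod 6 = 2
i=3: (3 + 3) mod 6 = 0
i=4: (4 + 9) mod 6 = 1
i=5: (5 + 4) mod 6 = 3
Known residues: [0, 1, 2, 3, 4]; need a permutation of 0..5, so missing residue r = 5
Need (1 + s) mod 6 = 5; smallest s = (5 - 1) mod 6 = 4

Answer: 4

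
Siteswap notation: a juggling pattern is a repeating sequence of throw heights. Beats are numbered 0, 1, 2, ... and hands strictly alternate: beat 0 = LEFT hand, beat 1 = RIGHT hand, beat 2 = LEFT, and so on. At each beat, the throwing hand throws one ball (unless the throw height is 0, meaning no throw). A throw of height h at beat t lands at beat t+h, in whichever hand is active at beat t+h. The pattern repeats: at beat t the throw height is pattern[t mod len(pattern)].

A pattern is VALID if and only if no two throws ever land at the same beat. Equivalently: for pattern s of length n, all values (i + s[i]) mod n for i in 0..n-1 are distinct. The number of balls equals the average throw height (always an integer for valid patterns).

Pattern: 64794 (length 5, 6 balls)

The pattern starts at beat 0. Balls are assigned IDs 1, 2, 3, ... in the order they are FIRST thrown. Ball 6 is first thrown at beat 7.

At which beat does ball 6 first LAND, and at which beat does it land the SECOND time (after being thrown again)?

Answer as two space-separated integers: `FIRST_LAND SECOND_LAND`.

Answer: 14 18

Derivation:
Beat 0 (L): throw ball1 h=6 -> lands@6:L; in-air after throw: [b1@6:L]
Beat 1 (R): throw ball2 h=4 -> lands@5:R; in-air after throw: [b2@5:R b1@6:L]
Beat 2 (L): throw ball3 h=7 -> lands@9:R; in-air after throw: [b2@5:R b1@6:L b3@9:R]
Beat 3 (R): throw ball4 h=9 -> lands@12:L; in-air after throw: [b2@5:R b1@6:L b3@9:R b4@12:L]
Beat 4 (L): throw ball5 h=4 -> lands@8:L; in-air after throw: [b2@5:R b1@6:L b5@8:L b3@9:R b4@12:L]
Beat 5 (R): throw ball2 h=6 -> lands@11:R; in-air after throw: [b1@6:L b5@8:L b3@9:R b2@11:R b4@12:L]
Beat 6 (L): throw ball1 h=4 -> lands@10:L; in-air after throw: [b5@8:L b3@9:R b1@10:L b2@11:R b4@12:L]
Beat 7 (R): throw ball6 h=7 -> lands@14:L; in-air after throw: [b5@8:L b3@9:R b1@10:L b2@11:R b4@12:L b6@14:L]
Beat 8 (L): throw ball5 h=9 -> lands@17:R; in-air after throw: [b3@9:R b1@10:L b2@11:R b4@12:L b6@14:L b5@17:R]
Beat 9 (R): throw ball3 h=4 -> lands@13:R; in-air after throw: [b1@10:L b2@11:R b4@12:L b3@13:R b6@14:L b5@17:R]
Beat 10 (L): throw ball1 h=6 -> lands@16:L; in-air after throw: [b2@11:R b4@12:L b3@13:R b6@14:L b1@16:L b5@17:R]
Beat 11 (R): throw ball2 h=4 -> lands@15:R; in-air after throw: [b4@12:L b3@13:R b6@14:L b2@15:R b1@16:L b5@17:R]
Beat 12 (L): throw ball4 h=7 -> lands@19:R; in-air after throw: [b3@13:R b6@14:L b2@15:R b1@16:L b5@17:R b4@19:R]
Beat 13 (R): throw ball3 h=9 -> lands@22:L; in-air after throw: [b6@14:L b2@15:R b1@16:L b5@17:R b4@19:R b3@22:L]
Beat 14 (L): throw ball6 h=4 -> lands@18:L; in-air after throw: [b2@15:R b1@16:L b5@17:R b6@18:L b4@19:R b3@22:L]
Beat 15 (R): throw ball2 h=6 -> lands@21:R; in-air after throw: [b1@16:L b5@17:R b6@18:L b4@19:R b2@21:R b3@22:L]
Beat 16 (L): throw ball1 h=4 -> lands@20:L; in-air after throw: [b5@17:R b6@18:L b4@19:R b1@20:L b2@21:R b3@22:L]
Beat 17 (R): throw ball5 h=7 -> lands@24:L; in-air after throw: [b6@18:L b4@19:R b1@20:L b2@21:R b3@22:L b5@24:L]
Beat 18 (L): throw ball6 h=9 -> lands@27:R; in-air after throw: [b4@19:R b1@20:L b2@21:R b3@22:L b5@24:L b6@27:R]
Ball 6: thrown@7 h=7 -> first land @14; rethrown@14 h=4 -> second land @18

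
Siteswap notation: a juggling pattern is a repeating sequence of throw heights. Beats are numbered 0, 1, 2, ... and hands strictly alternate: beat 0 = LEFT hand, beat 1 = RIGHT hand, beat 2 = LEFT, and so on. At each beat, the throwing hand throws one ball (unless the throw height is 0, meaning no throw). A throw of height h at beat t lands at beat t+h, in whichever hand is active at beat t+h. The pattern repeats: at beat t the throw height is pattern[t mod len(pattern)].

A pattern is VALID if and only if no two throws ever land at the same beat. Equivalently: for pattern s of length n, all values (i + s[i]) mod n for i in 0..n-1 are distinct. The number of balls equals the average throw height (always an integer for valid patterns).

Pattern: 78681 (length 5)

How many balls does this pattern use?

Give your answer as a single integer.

Pattern = [7, 8, 6, 8, 1], length n = 5
  position 0: throw height = 7, running sum = 7
  position 1: throw height = 8, running sum = 15
  position 2: throw height = 6, running sum = 21
  position 3: throw height = 8, running sum = 29
  position 4: throw height = 1, running sum = 30
Total sum = 30; balls = sum / n = 30 / 5 = 6

Answer: 6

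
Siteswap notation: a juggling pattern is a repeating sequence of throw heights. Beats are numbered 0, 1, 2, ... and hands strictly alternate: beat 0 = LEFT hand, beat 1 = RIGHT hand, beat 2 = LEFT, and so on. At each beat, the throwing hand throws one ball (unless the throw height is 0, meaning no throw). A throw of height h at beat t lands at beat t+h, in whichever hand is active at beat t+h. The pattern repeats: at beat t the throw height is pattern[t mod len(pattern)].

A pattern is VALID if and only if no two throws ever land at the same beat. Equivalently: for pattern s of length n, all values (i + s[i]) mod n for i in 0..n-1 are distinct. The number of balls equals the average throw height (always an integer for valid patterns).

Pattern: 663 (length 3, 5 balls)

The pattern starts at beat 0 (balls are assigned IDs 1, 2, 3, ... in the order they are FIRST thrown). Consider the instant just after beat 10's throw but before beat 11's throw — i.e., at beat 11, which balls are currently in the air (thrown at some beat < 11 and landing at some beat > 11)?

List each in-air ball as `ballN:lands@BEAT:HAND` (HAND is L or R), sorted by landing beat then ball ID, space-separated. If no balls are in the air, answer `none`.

Beat 0 (L): throw ball1 h=6 -> lands@6:L; in-air after throw: [b1@6:L]
Beat 1 (R): throw ball2 h=6 -> lands@7:R; in-air after throw: [b1@6:L b2@7:R]
Beat 2 (L): throw ball3 h=3 -> lands@5:R; in-air after throw: [b3@5:R b1@6:L b2@7:R]
Beat 3 (R): throw ball4 h=6 -> lands@9:R; in-air after throw: [b3@5:R b1@6:L b2@7:R b4@9:R]
Beat 4 (L): throw ball5 h=6 -> lands@10:L; in-air after throw: [b3@5:R b1@6:L b2@7:R b4@9:R b5@10:L]
Beat 5 (R): throw ball3 h=3 -> lands@8:L; in-air after throw: [b1@6:L b2@7:R b3@8:L b4@9:R b5@10:L]
Beat 6 (L): throw ball1 h=6 -> lands@12:L; in-air after throw: [b2@7:R b3@8:L b4@9:R b5@10:L b1@12:L]
Beat 7 (R): throw ball2 h=6 -> lands@13:R; in-air after throw: [b3@8:L b4@9:R b5@10:L b1@12:L b2@13:R]
Beat 8 (L): throw ball3 h=3 -> lands@11:R; in-air after throw: [b4@9:R b5@10:L b3@11:R b1@12:L b2@13:R]
Beat 9 (R): throw ball4 h=6 -> lands@15:R; in-air after throw: [b5@10:L b3@11:R b1@12:L b2@13:R b4@15:R]
Beat 10 (L): throw ball5 h=6 -> lands@16:L; in-air after throw: [b3@11:R b1@12:L b2@13:R b4@15:R b5@16:L]
Beat 11 (R): throw ball3 h=3 -> lands@14:L; in-air after throw: [b1@12:L b2@13:R b3@14:L b4@15:R b5@16:L]

Answer: ball1:lands@12:L ball2:lands@13:R ball4:lands@15:R ball5:lands@16:L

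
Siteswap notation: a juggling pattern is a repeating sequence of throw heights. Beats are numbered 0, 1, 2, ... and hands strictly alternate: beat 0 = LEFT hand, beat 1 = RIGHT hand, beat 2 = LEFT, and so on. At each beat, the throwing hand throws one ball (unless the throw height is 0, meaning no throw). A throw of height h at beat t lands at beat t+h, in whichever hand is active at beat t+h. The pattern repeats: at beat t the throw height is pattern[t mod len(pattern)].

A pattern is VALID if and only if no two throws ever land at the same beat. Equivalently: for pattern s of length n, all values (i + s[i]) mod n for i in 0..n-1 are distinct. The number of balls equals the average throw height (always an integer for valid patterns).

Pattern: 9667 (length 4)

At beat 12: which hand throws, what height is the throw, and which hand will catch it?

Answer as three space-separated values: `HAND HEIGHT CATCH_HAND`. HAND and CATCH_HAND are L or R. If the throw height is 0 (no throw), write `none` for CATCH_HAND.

Beat 12: 12 mod 2 = 0, so hand = L
Throw height = pattern[12 mod 4] = pattern[0] = 9
Lands at beat 12+9=21, 21 mod 2 = 1, so catch hand = R

Answer: L 9 R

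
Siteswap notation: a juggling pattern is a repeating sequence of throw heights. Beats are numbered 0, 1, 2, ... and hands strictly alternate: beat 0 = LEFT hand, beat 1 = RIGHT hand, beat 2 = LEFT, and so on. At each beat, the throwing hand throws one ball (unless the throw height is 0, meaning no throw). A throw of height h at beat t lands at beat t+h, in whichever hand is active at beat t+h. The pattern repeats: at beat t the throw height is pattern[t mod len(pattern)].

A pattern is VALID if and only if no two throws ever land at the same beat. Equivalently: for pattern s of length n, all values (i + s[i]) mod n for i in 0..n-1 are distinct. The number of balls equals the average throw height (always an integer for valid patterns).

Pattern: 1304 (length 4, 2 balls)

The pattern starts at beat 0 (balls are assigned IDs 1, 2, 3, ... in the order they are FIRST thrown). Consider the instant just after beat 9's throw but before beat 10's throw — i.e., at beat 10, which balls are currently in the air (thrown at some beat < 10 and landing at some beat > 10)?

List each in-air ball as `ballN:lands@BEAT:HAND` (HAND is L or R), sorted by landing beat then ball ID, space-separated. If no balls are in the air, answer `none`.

Beat 0 (L): throw ball1 h=1 -> lands@1:R; in-air after throw: [b1@1:R]
Beat 1 (R): throw ball1 h=3 -> lands@4:L; in-air after throw: [b1@4:L]
Beat 3 (R): throw ball2 h=4 -> lands@7:R; in-air after throw: [b1@4:L b2@7:R]
Beat 4 (L): throw ball1 h=1 -> lands@5:R; in-air after throw: [b1@5:R b2@7:R]
Beat 5 (R): throw ball1 h=3 -> lands@8:L; in-air after throw: [b2@7:R b1@8:L]
Beat 7 (R): throw ball2 h=4 -> lands@11:R; in-air after throw: [b1@8:L b2@11:R]
Beat 8 (L): throw ball1 h=1 -> lands@9:R; in-air after throw: [b1@9:R b2@11:R]
Beat 9 (R): throw ball1 h=3 -> lands@12:L; in-air after throw: [b2@11:R b1@12:L]

Answer: ball2:lands@11:R ball1:lands@12:L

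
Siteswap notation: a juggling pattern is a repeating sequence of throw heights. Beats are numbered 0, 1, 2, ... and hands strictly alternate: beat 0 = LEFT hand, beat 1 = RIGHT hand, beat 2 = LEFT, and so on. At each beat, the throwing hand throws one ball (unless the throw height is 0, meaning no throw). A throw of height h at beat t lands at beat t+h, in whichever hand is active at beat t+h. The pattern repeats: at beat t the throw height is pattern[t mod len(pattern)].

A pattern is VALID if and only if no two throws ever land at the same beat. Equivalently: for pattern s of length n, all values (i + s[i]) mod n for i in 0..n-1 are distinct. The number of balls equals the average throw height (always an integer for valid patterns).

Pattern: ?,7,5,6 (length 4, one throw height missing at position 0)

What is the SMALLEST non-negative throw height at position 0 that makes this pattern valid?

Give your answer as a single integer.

Answer: 2

Derivation:
i=0: s[i]=? (unknown)
i=1: (1 + 7) mod 4 = 0
i=2: (2 + 5) mod 4 = 3
i=3: (3 + 6) mod 4 = 1
Known residues: [0, 1, 3]; need a permutation of 0..3, so missing residue r = 2
Need (0 + s) mod 4 = 2; smallest s = (2 - 0) mod 4 = 2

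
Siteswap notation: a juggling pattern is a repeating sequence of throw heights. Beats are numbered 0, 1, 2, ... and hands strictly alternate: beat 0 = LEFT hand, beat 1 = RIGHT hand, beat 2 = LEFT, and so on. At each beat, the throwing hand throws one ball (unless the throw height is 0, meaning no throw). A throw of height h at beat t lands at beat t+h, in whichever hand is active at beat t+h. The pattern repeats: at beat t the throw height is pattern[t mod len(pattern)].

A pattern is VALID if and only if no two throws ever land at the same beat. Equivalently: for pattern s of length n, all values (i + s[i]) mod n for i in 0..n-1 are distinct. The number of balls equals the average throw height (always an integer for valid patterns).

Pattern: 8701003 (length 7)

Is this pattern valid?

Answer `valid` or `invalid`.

Answer: invalid

Derivation:
i=0: (i + s[i]) mod n = (0 + 8) mod 7 = 1
i=1: (i + s[i]) mod n = (1 + 7) mod 7 = 1
i=2: (i + s[i]) mod n = (2 + 0) mod 7 = 2
i=3: (i + s[i]) mod n = (3 + 1) mod 7 = 4
i=4: (i + s[i]) mod n = (4 + 0) mod 7 = 4
i=5: (i + s[i]) mod n = (5 + 0) mod 7 = 5
i=6: (i + s[i]) mod n = (6 + 3) mod 7 = 2
Residues: [1, 1, 2, 4, 4, 5, 2], distinct: False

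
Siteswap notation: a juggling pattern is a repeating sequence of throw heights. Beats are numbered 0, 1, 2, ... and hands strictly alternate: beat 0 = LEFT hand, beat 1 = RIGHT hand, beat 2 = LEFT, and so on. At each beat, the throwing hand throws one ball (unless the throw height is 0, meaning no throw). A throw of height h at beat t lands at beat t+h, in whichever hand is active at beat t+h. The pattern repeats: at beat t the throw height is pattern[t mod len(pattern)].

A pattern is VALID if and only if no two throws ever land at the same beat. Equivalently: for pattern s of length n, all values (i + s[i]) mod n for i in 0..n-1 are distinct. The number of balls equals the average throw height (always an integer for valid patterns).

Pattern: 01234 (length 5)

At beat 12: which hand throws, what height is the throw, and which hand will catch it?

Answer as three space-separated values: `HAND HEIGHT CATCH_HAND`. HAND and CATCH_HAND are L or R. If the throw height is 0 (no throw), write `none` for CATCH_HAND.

Answer: L 2 L

Derivation:
Beat 12: 12 mod 2 = 0, so hand = L
Throw height = pattern[12 mod 5] = pattern[2] = 2
Lands at beat 12+2=14, 14 mod 2 = 0, so catch hand = L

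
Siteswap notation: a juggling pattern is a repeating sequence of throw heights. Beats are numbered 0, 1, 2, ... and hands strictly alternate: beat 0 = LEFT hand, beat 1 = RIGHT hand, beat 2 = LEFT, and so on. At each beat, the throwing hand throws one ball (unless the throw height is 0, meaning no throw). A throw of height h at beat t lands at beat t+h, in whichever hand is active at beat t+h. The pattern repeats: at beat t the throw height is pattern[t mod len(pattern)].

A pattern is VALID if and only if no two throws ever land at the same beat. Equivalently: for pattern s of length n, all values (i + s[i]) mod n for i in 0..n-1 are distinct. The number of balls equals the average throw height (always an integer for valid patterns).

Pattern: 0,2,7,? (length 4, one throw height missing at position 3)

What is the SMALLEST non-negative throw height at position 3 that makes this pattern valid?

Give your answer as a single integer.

i=0: (0 + 0) mod 4 = 0
i=1: (1 + 2) mod 4 = 3
i=2: (2 + 7) mod 4 = 1
i=3: s[i]=? (unknown)
Known residues: [0, 1, 3]; need a permutation of 0..3, so missing residue r = 2
Need (3 + s) mod 4 = 2; smallest s = (2 - 3) mod 4 = 3

Answer: 3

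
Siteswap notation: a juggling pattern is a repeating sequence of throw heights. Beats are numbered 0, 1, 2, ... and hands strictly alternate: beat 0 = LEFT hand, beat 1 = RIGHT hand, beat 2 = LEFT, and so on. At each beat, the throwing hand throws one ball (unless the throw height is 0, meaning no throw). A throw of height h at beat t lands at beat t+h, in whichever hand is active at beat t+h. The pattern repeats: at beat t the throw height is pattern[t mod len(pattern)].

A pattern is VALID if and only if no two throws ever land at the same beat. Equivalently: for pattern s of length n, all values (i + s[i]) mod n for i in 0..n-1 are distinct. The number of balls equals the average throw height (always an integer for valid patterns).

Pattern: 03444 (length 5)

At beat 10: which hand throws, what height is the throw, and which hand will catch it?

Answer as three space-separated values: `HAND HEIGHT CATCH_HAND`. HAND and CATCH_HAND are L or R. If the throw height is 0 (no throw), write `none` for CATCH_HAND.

Beat 10: 10 mod 2 = 0, so hand = L
Throw height = pattern[10 mod 5] = pattern[0] = 0

Answer: L 0 none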